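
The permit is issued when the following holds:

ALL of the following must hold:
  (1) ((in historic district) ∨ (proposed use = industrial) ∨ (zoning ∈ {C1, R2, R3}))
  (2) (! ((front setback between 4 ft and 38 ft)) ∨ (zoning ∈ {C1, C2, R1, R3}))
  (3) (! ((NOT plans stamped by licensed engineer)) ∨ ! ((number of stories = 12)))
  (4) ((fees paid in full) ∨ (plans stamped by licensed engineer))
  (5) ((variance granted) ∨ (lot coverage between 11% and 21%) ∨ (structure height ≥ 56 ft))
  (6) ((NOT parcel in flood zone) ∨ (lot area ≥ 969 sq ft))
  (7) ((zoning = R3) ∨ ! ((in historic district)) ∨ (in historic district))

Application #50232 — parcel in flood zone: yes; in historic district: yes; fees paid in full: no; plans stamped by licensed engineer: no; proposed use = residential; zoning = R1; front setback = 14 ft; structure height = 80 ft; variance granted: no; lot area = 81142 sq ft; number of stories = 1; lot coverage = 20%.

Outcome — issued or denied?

Denied

Atomic conditions:
  in historic district: yes → true
  proposed use = industrial: residential == industrial is false
  zoning ∈ {C1, R2, R3}: R1 is not in the set → false
  front setback between 4 ft and 38 ft: 14 in [4, 38] is true
  zoning ∈ {C1, C2, R1, R3}: R1 is in the set → true
  NOT plans stamped by licensed engineer: no → true
  number of stories = 12: 1 == 12 is false
  fees paid in full: no → false
  plans stamped by licensed engineer: no → false
  variance granted: no → false
  lot coverage between 11% and 21%: 20 in [11, 21] is true
  structure height ≥ 56 ft: 80 ≥ 56 is true
  NOT parcel in flood zone: yes → false
  lot area ≥ 969 sq ft: 81142 ≥ 969 is true
  zoning = R3: R1 == R3 is false
Combine:
[1] true OR false OR false = true
[2.1] NOT true = false
[2] false OR true = true
[3.1] NOT true = false
[3.2] NOT false = true
[3] false OR true = true
[4] false OR false = false
[5] false OR true OR true = true
[6] false OR true = true
[7.2] NOT true = false
[7] false OR false OR true = true
[root] true AND true AND true AND false AND true AND true AND true = false
Overall: false → denied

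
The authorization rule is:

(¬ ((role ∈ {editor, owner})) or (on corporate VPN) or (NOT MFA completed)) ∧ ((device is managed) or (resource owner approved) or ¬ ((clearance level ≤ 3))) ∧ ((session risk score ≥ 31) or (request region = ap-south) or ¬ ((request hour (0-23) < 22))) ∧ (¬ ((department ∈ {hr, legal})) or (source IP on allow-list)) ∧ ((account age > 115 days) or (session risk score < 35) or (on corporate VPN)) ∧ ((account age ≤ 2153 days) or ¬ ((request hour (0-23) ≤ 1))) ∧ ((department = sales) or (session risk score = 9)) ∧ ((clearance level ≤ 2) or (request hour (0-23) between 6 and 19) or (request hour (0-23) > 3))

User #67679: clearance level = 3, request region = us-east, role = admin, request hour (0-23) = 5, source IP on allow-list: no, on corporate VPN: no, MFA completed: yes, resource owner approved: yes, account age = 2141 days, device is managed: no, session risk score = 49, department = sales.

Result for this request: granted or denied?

Granted

Atomic conditions:
  role ∈ {editor, owner}: admin is not in the set → false
  on corporate VPN: no → false
  NOT MFA completed: yes → false
  device is managed: no → false
  resource owner approved: yes → true
  clearance level ≤ 3: 3 ≤ 3 is true
  session risk score ≥ 31: 49 ≥ 31 is true
  request region = ap-south: us-east == ap-south is false
  request hour (0-23) < 22: 5 < 22 is true
  department ∈ {hr, legal}: sales is not in the set → false
  source IP on allow-list: no → false
  account age > 115 days: 2141 > 115 is true
  session risk score < 35: 49 < 35 is false
  account age ≤ 2153 days: 2141 ≤ 2153 is true
  request hour (0-23) ≤ 1: 5 ≤ 1 is false
  department = sales: sales == sales is true
  session risk score = 9: 49 == 9 is false
  clearance level ≤ 2: 3 ≤ 2 is false
  request hour (0-23) between 6 and 19: 5 in [6, 19] is false
  request hour (0-23) > 3: 5 > 3 is true
Combine:
[1.1] NOT false = true
[1] true OR false OR false = true
[2.3] NOT true = false
[2] false OR true OR false = true
[3.3] NOT true = false
[3] true OR false OR false = true
[4.1] NOT false = true
[4] true OR false = true
[5] true OR false OR false = true
[6.2] NOT false = true
[6] true OR true = true
[7] true OR false = true
[8] false OR false OR true = true
[root] true AND true AND true AND true AND true AND true AND true AND true = true
Overall: true → granted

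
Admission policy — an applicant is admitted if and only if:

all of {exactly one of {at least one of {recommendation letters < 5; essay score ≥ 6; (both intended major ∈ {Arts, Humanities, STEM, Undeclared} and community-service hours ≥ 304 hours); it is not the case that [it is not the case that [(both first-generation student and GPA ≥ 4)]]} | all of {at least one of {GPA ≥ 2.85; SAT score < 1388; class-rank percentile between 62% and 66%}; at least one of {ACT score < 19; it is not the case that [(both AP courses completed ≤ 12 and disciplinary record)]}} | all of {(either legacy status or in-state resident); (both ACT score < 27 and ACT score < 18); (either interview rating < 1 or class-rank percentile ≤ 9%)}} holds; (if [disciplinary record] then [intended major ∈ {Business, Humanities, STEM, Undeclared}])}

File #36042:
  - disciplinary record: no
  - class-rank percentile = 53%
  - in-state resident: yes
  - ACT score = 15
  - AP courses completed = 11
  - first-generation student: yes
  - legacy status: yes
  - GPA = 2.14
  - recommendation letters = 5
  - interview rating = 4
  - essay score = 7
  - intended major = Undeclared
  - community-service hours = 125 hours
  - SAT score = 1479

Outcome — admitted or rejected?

Atomic conditions:
  recommendation letters < 5: 5 < 5 is false
  essay score ≥ 6: 7 ≥ 6 is true
  intended major ∈ {Arts, Humanities, STEM, Undeclared}: Undeclared is in the set → true
  community-service hours ≥ 304 hours: 125 ≥ 304 is false
  first-generation student: yes → true
  GPA ≥ 4: 2.14 ≥ 4 is false
  GPA ≥ 2.85: 2.14 ≥ 2.85 is false
  SAT score < 1388: 1479 < 1388 is false
  class-rank percentile between 62% and 66%: 53 in [62, 66] is false
  ACT score < 19: 15 < 19 is true
  AP courses completed ≤ 12: 11 ≤ 12 is true
  disciplinary record: no → false
  legacy status: yes → true
  in-state resident: yes → true
  ACT score < 27: 15 < 27 is true
  ACT score < 18: 15 < 18 is true
  interview rating < 1: 4 < 1 is false
  class-rank percentile ≤ 9%: 53 ≤ 9 is false
  intended major ∈ {Business, Humanities, STEM, Undeclared}: Undeclared is in the set → true
Combine:
[1.1.3] true AND false = false
[1.1.4.1.1] true AND false = false
[1.1.4.1] NOT false = true
[1.1.4] NOT true = false
[1.1] false OR true OR false OR false = true
[1.2.1] false OR false OR false = false
[1.2.2.2.1] true AND false = false
[1.2.2.2] NOT false = true
[1.2.2] true OR true = true
[1.2] false AND true = false
[1.3.1] true OR true = true
[1.3.2] true AND true = true
[1.3.3] false OR false = false
[1.3] true AND true AND false = false
[1] exactly-one(true, false, false) = true
[2] false → true (antecedent false ⇒ implication holds) = true
[root] true AND true = true
Overall: true → admitted

Admitted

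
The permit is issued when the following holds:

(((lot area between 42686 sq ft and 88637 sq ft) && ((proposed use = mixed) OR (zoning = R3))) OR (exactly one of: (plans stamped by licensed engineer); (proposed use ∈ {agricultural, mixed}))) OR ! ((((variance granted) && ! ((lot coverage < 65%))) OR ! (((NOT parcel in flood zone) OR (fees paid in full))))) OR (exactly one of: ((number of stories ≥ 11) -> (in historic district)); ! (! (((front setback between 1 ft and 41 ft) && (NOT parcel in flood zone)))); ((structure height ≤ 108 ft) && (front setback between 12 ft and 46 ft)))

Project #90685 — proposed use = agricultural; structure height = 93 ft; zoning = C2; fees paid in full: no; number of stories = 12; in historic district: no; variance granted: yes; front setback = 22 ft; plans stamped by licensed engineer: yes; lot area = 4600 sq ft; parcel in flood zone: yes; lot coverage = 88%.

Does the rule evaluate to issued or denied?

Atomic conditions:
  lot area between 42686 sq ft and 88637 sq ft: 4600 in [42686, 88637] is false
  proposed use = mixed: agricultural == mixed is false
  zoning = R3: C2 == R3 is false
  plans stamped by licensed engineer: yes → true
  proposed use ∈ {agricultural, mixed}: agricultural is in the set → true
  variance granted: yes → true
  lot coverage < 65%: 88 < 65 is false
  NOT parcel in flood zone: yes → false
  fees paid in full: no → false
  number of stories ≥ 11: 12 ≥ 11 is true
  in historic district: no → false
  front setback between 1 ft and 41 ft: 22 in [1, 41] is true
  structure height ≤ 108 ft: 93 ≤ 108 is true
  front setback between 12 ft and 46 ft: 22 in [12, 46] is true
Combine:
[1.1.2] false OR false = false
[1.1] false AND false = false
[1.2] exactly-one(true, true) = false
[1] false OR false = false
[2.1.1.2] NOT false = true
[2.1.1] true AND true = true
[2.1.2.1] false OR false = false
[2.1.2] NOT false = true
[2.1] true OR true = true
[2] NOT true = false
[3.1] true → false = false
[3.2.1.1] true AND false = false
[3.2.1] NOT false = true
[3.2] NOT true = false
[3.3] true AND true = true
[3] exactly-one(false, false, true) = true
[root] false OR false OR true = true
Overall: true → issued

Issued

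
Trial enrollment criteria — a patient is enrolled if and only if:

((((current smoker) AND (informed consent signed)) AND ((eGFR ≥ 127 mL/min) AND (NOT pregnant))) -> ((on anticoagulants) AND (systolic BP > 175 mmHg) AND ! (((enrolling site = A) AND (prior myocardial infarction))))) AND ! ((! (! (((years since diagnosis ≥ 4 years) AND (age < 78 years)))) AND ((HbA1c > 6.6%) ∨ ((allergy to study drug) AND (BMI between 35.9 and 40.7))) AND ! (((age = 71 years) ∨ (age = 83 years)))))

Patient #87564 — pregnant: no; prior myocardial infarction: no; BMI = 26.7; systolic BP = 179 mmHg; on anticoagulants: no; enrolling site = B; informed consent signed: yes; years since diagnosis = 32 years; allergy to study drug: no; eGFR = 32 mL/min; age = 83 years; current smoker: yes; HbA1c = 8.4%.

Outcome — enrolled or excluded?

Atomic conditions:
  current smoker: yes → true
  informed consent signed: yes → true
  eGFR ≥ 127 mL/min: 32 ≥ 127 is false
  NOT pregnant: no → true
  on anticoagulants: no → false
  systolic BP > 175 mmHg: 179 > 175 is true
  enrolling site = A: B == A is false
  prior myocardial infarction: no → false
  years since diagnosis ≥ 4 years: 32 ≥ 4 is true
  age < 78 years: 83 < 78 is false
  HbA1c > 6.6%: 8.4 > 6.6 is true
  allergy to study drug: no → false
  BMI between 35.9 and 40.7: 26.7 in [35.9, 40.7] is false
  age = 71 years: 83 == 71 is false
  age = 83 years: 83 == 83 is true
Combine:
[1.1.1] true AND true = true
[1.1.2] false AND true = false
[1.1] true AND false = false
[1.2.3.1] false AND false = false
[1.2.3] NOT false = true
[1.2] false AND true AND true = false
[1] false → false (antecedent false ⇒ implication holds) = true
[2.1.1.1.1] true AND false = false
[2.1.1.1] NOT false = true
[2.1.1] NOT true = false
[2.1.2.2] false AND false = false
[2.1.2] true OR false = true
[2.1.3.1] false OR true = true
[2.1.3] NOT true = false
[2.1] false AND true AND false = false
[2] NOT false = true
[root] true AND true = true
Overall: true → enrolled

Enrolled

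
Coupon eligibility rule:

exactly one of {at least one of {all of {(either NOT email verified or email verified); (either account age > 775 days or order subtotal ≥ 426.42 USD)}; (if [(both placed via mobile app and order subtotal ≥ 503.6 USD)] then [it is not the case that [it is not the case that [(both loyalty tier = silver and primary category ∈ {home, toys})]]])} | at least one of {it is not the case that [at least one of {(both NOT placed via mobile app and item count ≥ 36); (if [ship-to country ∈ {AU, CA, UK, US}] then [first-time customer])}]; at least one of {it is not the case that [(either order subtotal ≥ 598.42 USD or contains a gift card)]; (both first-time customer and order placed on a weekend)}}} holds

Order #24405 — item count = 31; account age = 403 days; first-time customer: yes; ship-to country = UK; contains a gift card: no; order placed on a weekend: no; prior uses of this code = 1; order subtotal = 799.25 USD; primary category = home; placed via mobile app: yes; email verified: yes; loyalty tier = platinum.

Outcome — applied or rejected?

Atomic conditions:
  NOT email verified: yes → false
  email verified: yes → true
  account age > 775 days: 403 > 775 is false
  order subtotal ≥ 426.42 USD: 799.25 ≥ 426.42 is true
  placed via mobile app: yes → true
  order subtotal ≥ 503.6 USD: 799.25 ≥ 503.6 is true
  loyalty tier = silver: platinum == silver is false
  primary category ∈ {home, toys}: home is in the set → true
  NOT placed via mobile app: yes → false
  item count ≥ 36: 31 ≥ 36 is false
  ship-to country ∈ {AU, CA, UK, US}: UK is in the set → true
  first-time customer: yes → true
  order subtotal ≥ 598.42 USD: 799.25 ≥ 598.42 is true
  contains a gift card: no → false
  order placed on a weekend: no → false
Combine:
[1.1.1] false OR true = true
[1.1.2] false OR true = true
[1.1] true AND true = true
[1.2.1] true AND true = true
[1.2.2.1.1] false AND true = false
[1.2.2.1] NOT false = true
[1.2.2] NOT true = false
[1.2] true → false = false
[1] true OR false = true
[2.1.1.1] false AND false = false
[2.1.1.2] true → true = true
[2.1.1] false OR true = true
[2.1] NOT true = false
[2.2.1.1] true OR false = true
[2.2.1] NOT true = false
[2.2.2] true AND false = false
[2.2] false OR false = false
[2] false OR false = false
[root] exactly-one(true, false) = true
Overall: true → applied

Applied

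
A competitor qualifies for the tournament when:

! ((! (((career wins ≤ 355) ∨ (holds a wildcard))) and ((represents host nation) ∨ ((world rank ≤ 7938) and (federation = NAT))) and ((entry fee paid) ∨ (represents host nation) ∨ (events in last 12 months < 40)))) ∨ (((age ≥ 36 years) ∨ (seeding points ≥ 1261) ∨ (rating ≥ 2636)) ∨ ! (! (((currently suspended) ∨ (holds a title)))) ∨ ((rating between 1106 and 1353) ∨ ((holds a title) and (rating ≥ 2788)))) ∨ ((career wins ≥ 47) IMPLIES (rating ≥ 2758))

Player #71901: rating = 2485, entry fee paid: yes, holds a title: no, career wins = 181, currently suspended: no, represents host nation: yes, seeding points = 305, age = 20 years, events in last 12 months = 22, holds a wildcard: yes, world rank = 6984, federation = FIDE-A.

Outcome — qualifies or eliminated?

Qualifies

Atomic conditions:
  career wins ≤ 355: 181 ≤ 355 is true
  holds a wildcard: yes → true
  represents host nation: yes → true
  world rank ≤ 7938: 6984 ≤ 7938 is true
  federation = NAT: FIDE-A == NAT is false
  entry fee paid: yes → true
  events in last 12 months < 40: 22 < 40 is true
  age ≥ 36 years: 20 ≥ 36 is false
  seeding points ≥ 1261: 305 ≥ 1261 is false
  rating ≥ 2636: 2485 ≥ 2636 is false
  currently suspended: no → false
  holds a title: no → false
  rating between 1106 and 1353: 2485 in [1106, 1353] is false
  rating ≥ 2788: 2485 ≥ 2788 is false
  career wins ≥ 47: 181 ≥ 47 is true
  rating ≥ 2758: 2485 ≥ 2758 is false
Combine:
[1.1.1.1] true OR true = true
[1.1.1] NOT true = false
[1.1.2.2] true AND false = false
[1.1.2] true OR false = true
[1.1.3] true OR true OR true = true
[1.1] false AND true AND true = false
[1] NOT false = true
[2.1] false OR false OR false = false
[2.2.1.1] false OR false = false
[2.2.1] NOT false = true
[2.2] NOT true = false
[2.3.2] false AND false = false
[2.3] false OR false = false
[2] false OR false OR false = false
[3] true → false = false
[root] true OR false OR false = true
Overall: true → qualifies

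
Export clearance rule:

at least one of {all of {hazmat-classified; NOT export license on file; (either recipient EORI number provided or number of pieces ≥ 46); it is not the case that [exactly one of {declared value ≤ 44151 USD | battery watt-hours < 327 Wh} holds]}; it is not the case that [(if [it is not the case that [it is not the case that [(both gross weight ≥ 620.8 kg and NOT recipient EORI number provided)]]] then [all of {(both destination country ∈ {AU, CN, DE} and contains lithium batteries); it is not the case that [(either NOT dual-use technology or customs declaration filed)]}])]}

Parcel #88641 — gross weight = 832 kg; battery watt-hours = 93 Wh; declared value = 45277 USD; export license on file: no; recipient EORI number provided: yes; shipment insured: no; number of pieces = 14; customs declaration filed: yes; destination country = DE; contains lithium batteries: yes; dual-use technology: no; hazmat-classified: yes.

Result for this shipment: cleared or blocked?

Blocked

Atomic conditions:
  hazmat-classified: yes → true
  NOT export license on file: no → true
  recipient EORI number provided: yes → true
  number of pieces ≥ 46: 14 ≥ 46 is false
  declared value ≤ 44151 USD: 45277 ≤ 44151 is false
  battery watt-hours < 327 Wh: 93 < 327 is true
  gross weight ≥ 620.8 kg: 832 ≥ 620.8 is true
  NOT recipient EORI number provided: yes → false
  destination country ∈ {AU, CN, DE}: DE is in the set → true
  contains lithium batteries: yes → true
  NOT dual-use technology: no → true
  customs declaration filed: yes → true
Combine:
[1.3] true OR false = true
[1.4.1] exactly-one(false, true) = true
[1.4] NOT true = false
[1] true AND true AND true AND false = false
[2.1.1.1.1] true AND false = false
[2.1.1.1] NOT false = true
[2.1.1] NOT true = false
[2.1.2.1] true AND true = true
[2.1.2.2.1] true OR true = true
[2.1.2.2] NOT true = false
[2.1.2] true AND false = false
[2.1] false → false (antecedent false ⇒ implication holds) = true
[2] NOT true = false
[root] false OR false = false
Overall: false → blocked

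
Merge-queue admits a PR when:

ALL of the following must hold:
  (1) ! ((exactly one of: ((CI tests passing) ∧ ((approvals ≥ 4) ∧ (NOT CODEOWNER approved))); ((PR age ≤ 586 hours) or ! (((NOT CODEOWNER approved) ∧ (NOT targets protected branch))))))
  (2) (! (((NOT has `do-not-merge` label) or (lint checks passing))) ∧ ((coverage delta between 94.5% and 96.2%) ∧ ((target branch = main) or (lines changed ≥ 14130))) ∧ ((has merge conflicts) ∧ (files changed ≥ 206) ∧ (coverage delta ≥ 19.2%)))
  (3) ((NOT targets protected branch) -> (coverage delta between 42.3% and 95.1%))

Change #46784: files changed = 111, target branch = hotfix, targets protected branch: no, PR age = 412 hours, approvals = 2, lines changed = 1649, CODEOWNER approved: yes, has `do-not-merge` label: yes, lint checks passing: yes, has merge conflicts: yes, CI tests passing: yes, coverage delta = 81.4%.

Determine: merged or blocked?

Atomic conditions:
  CI tests passing: yes → true
  approvals ≥ 4: 2 ≥ 4 is false
  NOT CODEOWNER approved: yes → false
  PR age ≤ 586 hours: 412 ≤ 586 is true
  NOT targets protected branch: no → true
  NOT has `do-not-merge` label: yes → false
  lint checks passing: yes → true
  coverage delta between 94.5% and 96.2%: 81.4 in [94.5, 96.2] is false
  target branch = main: hotfix == main is false
  lines changed ≥ 14130: 1649 ≥ 14130 is false
  has merge conflicts: yes → true
  files changed ≥ 206: 111 ≥ 206 is false
  coverage delta ≥ 19.2%: 81.4 ≥ 19.2 is true
  coverage delta between 42.3% and 95.1%: 81.4 in [42.3, 95.1] is true
Combine:
[1.1.1.2] false AND false = false
[1.1.1] true AND false = false
[1.1.2.2.1] false AND true = false
[1.1.2.2] NOT false = true
[1.1.2] true OR true = true
[1.1] exactly-one(false, true) = true
[1] NOT true = false
[2.1.1] false OR true = true
[2.1] NOT true = false
[2.2.2] false OR false = false
[2.2] false AND false = false
[2.3] true AND false AND true = false
[2] false AND false AND false = false
[3] true → true = true
[root] false AND false AND true = false
Overall: false → blocked

Blocked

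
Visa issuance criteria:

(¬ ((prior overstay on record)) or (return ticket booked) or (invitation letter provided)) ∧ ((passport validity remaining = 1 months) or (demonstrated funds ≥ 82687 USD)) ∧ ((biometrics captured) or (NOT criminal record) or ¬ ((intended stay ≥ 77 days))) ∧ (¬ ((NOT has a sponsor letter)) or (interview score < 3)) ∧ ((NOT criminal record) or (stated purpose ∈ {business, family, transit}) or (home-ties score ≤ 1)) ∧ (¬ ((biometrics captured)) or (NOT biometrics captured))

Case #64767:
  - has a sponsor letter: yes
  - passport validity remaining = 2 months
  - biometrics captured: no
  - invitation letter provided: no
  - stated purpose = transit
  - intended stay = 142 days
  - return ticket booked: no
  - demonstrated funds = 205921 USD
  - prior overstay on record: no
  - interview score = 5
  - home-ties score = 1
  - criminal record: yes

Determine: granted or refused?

Refused

Atomic conditions:
  prior overstay on record: no → false
  return ticket booked: no → false
  invitation letter provided: no → false
  passport validity remaining = 1 months: 2 == 1 is false
  demonstrated funds ≥ 82687 USD: 205921 ≥ 82687 is true
  biometrics captured: no → false
  NOT criminal record: yes → false
  intended stay ≥ 77 days: 142 ≥ 77 is true
  NOT has a sponsor letter: yes → false
  interview score < 3: 5 < 3 is false
  stated purpose ∈ {business, family, transit}: transit is in the set → true
  home-ties score ≤ 1: 1 ≤ 1 is true
  NOT biometrics captured: no → true
Combine:
[1.1] NOT false = true
[1] true OR false OR false = true
[2] false OR true = true
[3.3] NOT true = false
[3] false OR false OR false = false
[4.1] NOT false = true
[4] true OR false = true
[5] false OR true OR true = true
[6.1] NOT false = true
[6] true OR true = true
[root] true AND true AND false AND true AND true AND true = false
Overall: false → refused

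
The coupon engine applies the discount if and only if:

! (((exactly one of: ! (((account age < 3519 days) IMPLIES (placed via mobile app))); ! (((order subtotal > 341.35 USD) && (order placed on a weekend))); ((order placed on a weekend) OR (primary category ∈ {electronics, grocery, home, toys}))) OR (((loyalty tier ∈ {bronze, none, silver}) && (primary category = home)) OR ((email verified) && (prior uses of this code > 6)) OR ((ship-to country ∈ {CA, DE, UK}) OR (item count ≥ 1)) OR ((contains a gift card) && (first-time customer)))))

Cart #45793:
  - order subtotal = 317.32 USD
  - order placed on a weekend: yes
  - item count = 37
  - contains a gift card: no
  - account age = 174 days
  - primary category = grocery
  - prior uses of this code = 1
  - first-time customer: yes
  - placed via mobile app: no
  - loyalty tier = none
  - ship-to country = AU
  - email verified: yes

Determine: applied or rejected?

Rejected

Atomic conditions:
  account age < 3519 days: 174 < 3519 is true
  placed via mobile app: no → false
  order subtotal > 341.35 USD: 317.32 > 341.35 is false
  order placed on a weekend: yes → true
  primary category ∈ {electronics, grocery, home, toys}: grocery is in the set → true
  loyalty tier ∈ {bronze, none, silver}: none is in the set → true
  primary category = home: grocery == home is false
  email verified: yes → true
  prior uses of this code > 6: 1 > 6 is false
  ship-to country ∈ {CA, DE, UK}: AU is not in the set → false
  item count ≥ 1: 37 ≥ 1 is true
  contains a gift card: no → false
  first-time customer: yes → true
Combine:
[1.1.1.1] true → false = false
[1.1.1] NOT false = true
[1.1.2.1] false AND true = false
[1.1.2] NOT false = true
[1.1.3] true OR true = true
[1.1] exactly-one(true, true, true) = false
[1.2.1] true AND false = false
[1.2.2] true AND false = false
[1.2.3] false OR true = true
[1.2.4] false AND true = false
[1.2] false OR false OR true OR false = true
[1] false OR true = true
[root] NOT true = false
Overall: false → rejected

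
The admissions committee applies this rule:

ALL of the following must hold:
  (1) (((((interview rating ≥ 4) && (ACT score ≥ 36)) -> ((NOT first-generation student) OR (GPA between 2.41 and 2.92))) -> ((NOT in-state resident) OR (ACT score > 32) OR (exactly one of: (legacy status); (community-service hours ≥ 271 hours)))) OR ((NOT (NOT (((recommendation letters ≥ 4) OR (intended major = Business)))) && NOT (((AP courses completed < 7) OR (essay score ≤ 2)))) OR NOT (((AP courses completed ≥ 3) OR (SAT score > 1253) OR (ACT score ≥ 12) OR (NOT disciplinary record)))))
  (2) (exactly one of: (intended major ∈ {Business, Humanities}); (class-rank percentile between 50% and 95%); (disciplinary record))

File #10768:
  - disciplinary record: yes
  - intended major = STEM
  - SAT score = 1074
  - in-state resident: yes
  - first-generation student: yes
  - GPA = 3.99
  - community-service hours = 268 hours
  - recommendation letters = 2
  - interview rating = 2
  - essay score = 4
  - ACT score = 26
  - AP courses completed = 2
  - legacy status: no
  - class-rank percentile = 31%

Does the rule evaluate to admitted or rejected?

Atomic conditions:
  interview rating ≥ 4: 2 ≥ 4 is false
  ACT score ≥ 36: 26 ≥ 36 is false
  NOT first-generation student: yes → false
  GPA between 2.41 and 2.92: 3.99 in [2.41, 2.92] is false
  NOT in-state resident: yes → false
  ACT score > 32: 26 > 32 is false
  legacy status: no → false
  community-service hours ≥ 271 hours: 268 ≥ 271 is false
  recommendation letters ≥ 4: 2 ≥ 4 is false
  intended major = Business: STEM == Business is false
  AP courses completed < 7: 2 < 7 is true
  essay score ≤ 2: 4 ≤ 2 is false
  AP courses completed ≥ 3: 2 ≥ 3 is false
  SAT score > 1253: 1074 > 1253 is false
  ACT score ≥ 12: 26 ≥ 12 is true
  NOT disciplinary record: yes → false
  intended major ∈ {Business, Humanities}: STEM is not in the set → false
  class-rank percentile between 50% and 95%: 31 in [50, 95] is false
  disciplinary record: yes → true
Combine:
[1.1.1.1] false AND false = false
[1.1.1.2] false OR false = false
[1.1.1] false → false (antecedent false ⇒ implication holds) = true
[1.1.2.3] exactly-one(false, false) = false
[1.1.2] false OR false OR false = false
[1.1] true → false = false
[1.2.1.1.1.1] false OR false = false
[1.2.1.1.1] NOT false = true
[1.2.1.1] NOT true = false
[1.2.1.2.1] true OR false = true
[1.2.1.2] NOT true = false
[1.2.1] false AND false = false
[1.2.2.1] false OR false OR true OR false = true
[1.2.2] NOT true = false
[1.2] false OR false = false
[1] false OR false = false
[2] exactly-one(false, false, true) = true
[root] false AND true = false
Overall: false → rejected

Rejected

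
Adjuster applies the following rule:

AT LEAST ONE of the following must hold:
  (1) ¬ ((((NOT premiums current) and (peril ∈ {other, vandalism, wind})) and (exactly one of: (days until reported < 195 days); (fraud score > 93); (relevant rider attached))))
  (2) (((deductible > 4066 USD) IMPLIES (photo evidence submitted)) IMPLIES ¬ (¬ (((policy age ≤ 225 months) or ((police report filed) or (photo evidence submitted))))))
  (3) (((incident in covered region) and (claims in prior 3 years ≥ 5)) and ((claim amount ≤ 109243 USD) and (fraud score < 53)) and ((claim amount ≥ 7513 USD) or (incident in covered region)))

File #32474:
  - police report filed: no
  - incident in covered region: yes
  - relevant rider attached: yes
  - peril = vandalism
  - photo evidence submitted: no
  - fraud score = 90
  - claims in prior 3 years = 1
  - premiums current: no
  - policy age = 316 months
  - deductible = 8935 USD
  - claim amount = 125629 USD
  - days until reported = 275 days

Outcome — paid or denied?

Paid

Atomic conditions:
  NOT premiums current: no → true
  peril ∈ {other, vandalism, wind}: vandalism is in the set → true
  days until reported < 195 days: 275 < 195 is false
  fraud score > 93: 90 > 93 is false
  relevant rider attached: yes → true
  deductible > 4066 USD: 8935 > 4066 is true
  photo evidence submitted: no → false
  policy age ≤ 225 months: 316 ≤ 225 is false
  police report filed: no → false
  incident in covered region: yes → true
  claims in prior 3 years ≥ 5: 1 ≥ 5 is false
  claim amount ≤ 109243 USD: 125629 ≤ 109243 is false
  fraud score < 53: 90 < 53 is false
  claim amount ≥ 7513 USD: 125629 ≥ 7513 is true
Combine:
[1.1.1] true AND true = true
[1.1.2] exactly-one(false, false, true) = true
[1.1] true AND true = true
[1] NOT true = false
[2.1] true → false = false
[2.2.1.1.2] false OR false = false
[2.2.1.1] false OR false = false
[2.2.1] NOT false = true
[2.2] NOT true = false
[2] false → false (antecedent false ⇒ implication holds) = true
[3.1] true AND false = false
[3.2] false AND false = false
[3.3] true OR true = true
[3] false AND false AND true = false
[root] false OR true OR false = true
Overall: true → paid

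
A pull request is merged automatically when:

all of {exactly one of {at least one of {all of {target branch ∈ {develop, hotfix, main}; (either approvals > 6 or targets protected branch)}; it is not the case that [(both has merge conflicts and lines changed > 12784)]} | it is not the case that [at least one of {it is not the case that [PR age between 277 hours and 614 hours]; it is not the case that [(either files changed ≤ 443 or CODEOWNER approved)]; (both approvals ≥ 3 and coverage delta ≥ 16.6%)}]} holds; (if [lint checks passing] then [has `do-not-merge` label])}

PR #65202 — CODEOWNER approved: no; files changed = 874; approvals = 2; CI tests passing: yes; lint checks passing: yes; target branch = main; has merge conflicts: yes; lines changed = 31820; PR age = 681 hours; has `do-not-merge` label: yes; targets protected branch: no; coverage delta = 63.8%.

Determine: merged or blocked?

Atomic conditions:
  target branch ∈ {develop, hotfix, main}: main is in the set → true
  approvals > 6: 2 > 6 is false
  targets protected branch: no → false
  has merge conflicts: yes → true
  lines changed > 12784: 31820 > 12784 is true
  PR age between 277 hours and 614 hours: 681 in [277, 614] is false
  files changed ≤ 443: 874 ≤ 443 is false
  CODEOWNER approved: no → false
  approvals ≥ 3: 2 ≥ 3 is false
  coverage delta ≥ 16.6%: 63.8 ≥ 16.6 is true
  lint checks passing: yes → true
  has `do-not-merge` label: yes → true
Combine:
[1.1.1.2] false OR false = false
[1.1.1] true AND false = false
[1.1.2.1] true AND true = true
[1.1.2] NOT true = false
[1.1] false OR false = false
[1.2.1.1] NOT false = true
[1.2.1.2.1] false OR false = false
[1.2.1.2] NOT false = true
[1.2.1.3] false AND true = false
[1.2.1] true OR true OR false = true
[1.2] NOT true = false
[1] exactly-one(false, false) = false
[2] true → true = true
[root] false AND true = false
Overall: false → blocked

Blocked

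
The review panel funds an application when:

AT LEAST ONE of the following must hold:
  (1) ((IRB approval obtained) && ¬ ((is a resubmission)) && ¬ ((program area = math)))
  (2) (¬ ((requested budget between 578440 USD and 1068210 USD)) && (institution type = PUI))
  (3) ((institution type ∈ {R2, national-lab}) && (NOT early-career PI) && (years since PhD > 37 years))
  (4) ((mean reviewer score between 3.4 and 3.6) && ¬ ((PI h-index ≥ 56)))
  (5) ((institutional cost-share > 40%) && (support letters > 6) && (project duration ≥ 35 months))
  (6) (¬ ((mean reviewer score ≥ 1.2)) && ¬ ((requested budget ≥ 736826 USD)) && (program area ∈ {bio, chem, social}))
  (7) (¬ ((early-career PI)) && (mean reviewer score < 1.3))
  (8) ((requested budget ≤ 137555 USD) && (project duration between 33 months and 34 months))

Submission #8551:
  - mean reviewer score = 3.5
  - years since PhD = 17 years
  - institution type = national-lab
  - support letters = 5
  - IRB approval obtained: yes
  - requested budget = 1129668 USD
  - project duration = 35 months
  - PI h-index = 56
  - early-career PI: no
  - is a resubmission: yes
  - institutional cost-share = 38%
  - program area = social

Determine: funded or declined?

Declined

Atomic conditions:
  IRB approval obtained: yes → true
  is a resubmission: yes → true
  program area = math: social == math is false
  requested budget between 578440 USD and 1068210 USD: 1129668 in [578440, 1068210] is false
  institution type = PUI: national-lab == PUI is false
  institution type ∈ {R2, national-lab}: national-lab is in the set → true
  NOT early-career PI: no → true
  years since PhD > 37 years: 17 > 37 is false
  mean reviewer score between 3.4 and 3.6: 3.5 in [3.4, 3.6] is true
  PI h-index ≥ 56: 56 ≥ 56 is true
  institutional cost-share > 40%: 38 > 40 is false
  support letters > 6: 5 > 6 is false
  project duration ≥ 35 months: 35 ≥ 35 is true
  mean reviewer score ≥ 1.2: 3.5 ≥ 1.2 is true
  requested budget ≥ 736826 USD: 1129668 ≥ 736826 is true
  program area ∈ {bio, chem, social}: social is in the set → true
  early-career PI: no → false
  mean reviewer score < 1.3: 3.5 < 1.3 is false
  requested budget ≤ 137555 USD: 1129668 ≤ 137555 is false
  project duration between 33 months and 34 months: 35 in [33, 34] is false
Combine:
[1.2] NOT true = false
[1.3] NOT false = true
[1] true AND false AND true = false
[2.1] NOT false = true
[2] true AND false = false
[3] true AND true AND false = false
[4.2] NOT true = false
[4] true AND false = false
[5] false AND false AND true = false
[6.1] NOT true = false
[6.2] NOT true = false
[6] false AND false AND true = false
[7.1] NOT false = true
[7] true AND false = false
[8] false AND false = false
[root] false OR false OR false OR false OR false OR false OR false OR false = false
Overall: false → declined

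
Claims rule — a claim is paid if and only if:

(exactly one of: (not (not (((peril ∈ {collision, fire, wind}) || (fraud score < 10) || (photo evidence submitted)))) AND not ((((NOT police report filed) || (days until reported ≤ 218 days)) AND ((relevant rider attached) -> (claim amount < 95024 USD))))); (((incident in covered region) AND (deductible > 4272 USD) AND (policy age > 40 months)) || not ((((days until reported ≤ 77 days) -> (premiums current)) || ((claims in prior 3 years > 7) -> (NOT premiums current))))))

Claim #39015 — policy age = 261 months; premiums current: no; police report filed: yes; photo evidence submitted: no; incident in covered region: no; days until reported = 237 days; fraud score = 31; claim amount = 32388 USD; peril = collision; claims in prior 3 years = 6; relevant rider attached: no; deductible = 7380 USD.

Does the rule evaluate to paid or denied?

Atomic conditions:
  peril ∈ {collision, fire, wind}: collision is in the set → true
  fraud score < 10: 31 < 10 is false
  photo evidence submitted: no → false
  NOT police report filed: yes → false
  days until reported ≤ 218 days: 237 ≤ 218 is false
  relevant rider attached: no → false
  claim amount < 95024 USD: 32388 < 95024 is true
  incident in covered region: no → false
  deductible > 4272 USD: 7380 > 4272 is true
  policy age > 40 months: 261 > 40 is true
  days until reported ≤ 77 days: 237 ≤ 77 is false
  premiums current: no → false
  claims in prior 3 years > 7: 6 > 7 is false
  NOT premiums current: no → true
Combine:
[1.1.1.1] true OR false OR false = true
[1.1.1] NOT true = false
[1.1] NOT false = true
[1.2.1.1] false OR false = false
[1.2.1.2] false → true (antecedent false ⇒ implication holds) = true
[1.2.1] false AND true = false
[1.2] NOT false = true
[1] true AND true = true
[2.1] false AND true AND true = false
[2.2.1.1] false → false (antecedent false ⇒ implication holds) = true
[2.2.1.2] false → true (antecedent false ⇒ implication holds) = true
[2.2.1] true OR true = true
[2.2] NOT true = false
[2] false OR false = false
[root] exactly-one(true, false) = true
Overall: true → paid

Paid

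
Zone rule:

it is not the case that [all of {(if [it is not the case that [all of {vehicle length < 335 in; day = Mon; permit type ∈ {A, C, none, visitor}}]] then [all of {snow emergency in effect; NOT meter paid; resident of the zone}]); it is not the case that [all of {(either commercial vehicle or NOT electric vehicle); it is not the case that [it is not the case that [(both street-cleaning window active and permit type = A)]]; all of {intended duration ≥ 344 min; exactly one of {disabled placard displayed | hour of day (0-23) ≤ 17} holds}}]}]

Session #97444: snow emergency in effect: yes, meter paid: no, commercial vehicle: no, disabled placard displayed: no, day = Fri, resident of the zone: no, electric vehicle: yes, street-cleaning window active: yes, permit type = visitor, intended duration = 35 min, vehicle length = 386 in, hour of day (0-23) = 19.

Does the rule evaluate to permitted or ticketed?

Permitted

Atomic conditions:
  vehicle length < 335 in: 386 < 335 is false
  day = Mon: Fri == Mon is false
  permit type ∈ {A, C, none, visitor}: visitor is in the set → true
  snow emergency in effect: yes → true
  NOT meter paid: no → true
  resident of the zone: no → false
  commercial vehicle: no → false
  NOT electric vehicle: yes → false
  street-cleaning window active: yes → true
  permit type = A: visitor == A is false
  intended duration ≥ 344 min: 35 ≥ 344 is false
  disabled placard displayed: no → false
  hour of day (0-23) ≤ 17: 19 ≤ 17 is false
Combine:
[1.1.1.1] false AND false AND true = false
[1.1.1] NOT false = true
[1.1.2] true AND true AND false = false
[1.1] true → false = false
[1.2.1.1] false OR false = false
[1.2.1.2.1.1] true AND false = false
[1.2.1.2.1] NOT false = true
[1.2.1.2] NOT true = false
[1.2.1.3.2] exactly-one(false, false) = false
[1.2.1.3] false AND false = false
[1.2.1] false AND false AND false = false
[1.2] NOT false = true
[1] false AND true = false
[root] NOT false = true
Overall: true → permitted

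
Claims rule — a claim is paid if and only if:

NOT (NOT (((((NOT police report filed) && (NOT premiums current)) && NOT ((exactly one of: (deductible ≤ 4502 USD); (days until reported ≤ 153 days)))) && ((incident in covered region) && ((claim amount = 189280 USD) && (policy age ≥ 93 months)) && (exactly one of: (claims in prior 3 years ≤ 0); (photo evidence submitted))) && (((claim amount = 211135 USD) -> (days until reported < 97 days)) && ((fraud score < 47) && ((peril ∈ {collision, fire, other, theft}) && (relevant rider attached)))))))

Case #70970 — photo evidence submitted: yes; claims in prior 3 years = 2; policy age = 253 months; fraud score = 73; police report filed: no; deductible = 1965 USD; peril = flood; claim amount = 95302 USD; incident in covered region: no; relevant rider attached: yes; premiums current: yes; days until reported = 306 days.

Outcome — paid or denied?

Denied

Atomic conditions:
  NOT police report filed: no → true
  NOT premiums current: yes → false
  deductible ≤ 4502 USD: 1965 ≤ 4502 is true
  days until reported ≤ 153 days: 306 ≤ 153 is false
  incident in covered region: no → false
  claim amount = 189280 USD: 95302 == 189280 is false
  policy age ≥ 93 months: 253 ≥ 93 is true
  claims in prior 3 years ≤ 0: 2 ≤ 0 is false
  photo evidence submitted: yes → true
  claim amount = 211135 USD: 95302 == 211135 is false
  days until reported < 97 days: 306 < 97 is false
  fraud score < 47: 73 < 47 is false
  peril ∈ {collision, fire, other, theft}: flood is not in the set → false
  relevant rider attached: yes → true
Combine:
[1.1.1.1] true AND false = false
[1.1.1.2.1] exactly-one(true, false) = true
[1.1.1.2] NOT true = false
[1.1.1] false AND false = false
[1.1.2.2] false AND true = false
[1.1.2.3] exactly-one(false, true) = true
[1.1.2] false AND false AND true = false
[1.1.3.1] false → false (antecedent false ⇒ implication holds) = true
[1.1.3.2.2] false AND true = false
[1.1.3.2] false AND false = false
[1.1.3] true AND false = false
[1.1] false AND false AND false = false
[1] NOT false = true
[root] NOT true = false
Overall: false → denied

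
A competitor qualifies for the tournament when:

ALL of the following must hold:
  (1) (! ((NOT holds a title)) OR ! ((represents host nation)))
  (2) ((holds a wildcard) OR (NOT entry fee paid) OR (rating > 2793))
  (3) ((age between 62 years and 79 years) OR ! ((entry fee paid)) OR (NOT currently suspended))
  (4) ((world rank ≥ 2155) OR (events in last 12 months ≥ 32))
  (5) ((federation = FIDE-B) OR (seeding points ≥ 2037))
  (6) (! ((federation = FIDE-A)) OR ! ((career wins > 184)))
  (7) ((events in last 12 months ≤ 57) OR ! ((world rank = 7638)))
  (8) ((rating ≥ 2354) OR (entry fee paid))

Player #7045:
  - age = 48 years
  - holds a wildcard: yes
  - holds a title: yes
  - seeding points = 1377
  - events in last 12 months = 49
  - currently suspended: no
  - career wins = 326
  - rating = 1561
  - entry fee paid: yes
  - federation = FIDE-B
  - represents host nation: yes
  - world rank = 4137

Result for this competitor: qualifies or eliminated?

Qualifies

Atomic conditions:
  NOT holds a title: yes → false
  represents host nation: yes → true
  holds a wildcard: yes → true
  NOT entry fee paid: yes → false
  rating > 2793: 1561 > 2793 is false
  age between 62 years and 79 years: 48 in [62, 79] is false
  entry fee paid: yes → true
  NOT currently suspended: no → true
  world rank ≥ 2155: 4137 ≥ 2155 is true
  events in last 12 months ≥ 32: 49 ≥ 32 is true
  federation = FIDE-B: FIDE-B == FIDE-B is true
  seeding points ≥ 2037: 1377 ≥ 2037 is false
  federation = FIDE-A: FIDE-B == FIDE-A is false
  career wins > 184: 326 > 184 is true
  events in last 12 months ≤ 57: 49 ≤ 57 is true
  world rank = 7638: 4137 == 7638 is false
  rating ≥ 2354: 1561 ≥ 2354 is false
Combine:
[1.1] NOT false = true
[1.2] NOT true = false
[1] true OR false = true
[2] true OR false OR false = true
[3.2] NOT true = false
[3] false OR false OR true = true
[4] true OR true = true
[5] true OR false = true
[6.1] NOT false = true
[6.2] NOT true = false
[6] true OR false = true
[7.2] NOT false = true
[7] true OR true = true
[8] false OR true = true
[root] true AND true AND true AND true AND true AND true AND true AND true = true
Overall: true → qualifies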